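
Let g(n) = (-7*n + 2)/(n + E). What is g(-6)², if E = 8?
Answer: 484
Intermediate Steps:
g(n) = (2 - 7*n)/(8 + n) (g(n) = (-7*n + 2)/(n + 8) = (2 - 7*n)/(8 + n))
g(-6)² = ((2 - 7*(-6))/(8 - 6))² = ((2 + 42)/2)² = ((½)*44)² = 22² = 484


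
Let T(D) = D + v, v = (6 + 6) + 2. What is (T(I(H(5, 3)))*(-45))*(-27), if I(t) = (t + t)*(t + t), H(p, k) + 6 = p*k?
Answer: 410670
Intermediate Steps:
v = 14 (v = 12 + 2 = 14)
H(p, k) = -6 + k*p (H(p, k) = -6 + p*k = -6 + k*p)
I(t) = 4*t² (I(t) = (2*t)*(2*t) = 4*t²)
T(D) = 14 + D (T(D) = D + 14 = 14 + D)
(T(I(H(5, 3)))*(-45))*(-27) = ((14 + 4*(-6 + 3*5)²)*(-45))*(-27) = ((14 + 4*(-6 + 15)²)*(-45))*(-27) = ((14 + 4*9²)*(-45))*(-27) = ((14 + 4*81)*(-45))*(-27) = ((14 + 324)*(-45))*(-27) = (338*(-45))*(-27) = -15210*(-27) = 410670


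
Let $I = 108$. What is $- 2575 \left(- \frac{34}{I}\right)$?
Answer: $\frac{43775}{54} \approx 810.65$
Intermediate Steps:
$- 2575 \left(- \frac{34}{I}\right) = - 2575 \left(- \frac{34}{108}\right) = - 2575 \left(\left(-34\right) \frac{1}{108}\right) = \left(-2575\right) \left(- \frac{17}{54}\right) = \frac{43775}{54}$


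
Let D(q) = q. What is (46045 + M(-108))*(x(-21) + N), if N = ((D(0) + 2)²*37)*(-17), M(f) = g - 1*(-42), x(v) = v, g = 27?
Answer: -116991218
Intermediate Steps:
M(f) = 69 (M(f) = 27 - 1*(-42) = 27 + 42 = 69)
N = -2516 (N = ((0 + 2)²*37)*(-17) = (2²*37)*(-17) = (4*37)*(-17) = 148*(-17) = -2516)
(46045 + M(-108))*(x(-21) + N) = (46045 + 69)*(-21 - 2516) = 46114*(-2537) = -116991218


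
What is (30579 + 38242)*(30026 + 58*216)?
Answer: 2928608834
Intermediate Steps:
(30579 + 38242)*(30026 + 58*216) = 68821*(30026 + 12528) = 68821*42554 = 2928608834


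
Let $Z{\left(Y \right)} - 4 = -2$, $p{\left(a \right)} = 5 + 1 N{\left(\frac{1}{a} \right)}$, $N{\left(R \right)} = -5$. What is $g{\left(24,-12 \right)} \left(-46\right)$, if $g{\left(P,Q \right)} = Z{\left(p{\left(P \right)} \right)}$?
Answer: $-92$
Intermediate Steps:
$p{\left(a \right)} = 0$ ($p{\left(a \right)} = 5 + 1 \left(-5\right) = 5 - 5 = 0$)
$Z{\left(Y \right)} = 2$ ($Z{\left(Y \right)} = 4 - 2 = 2$)
$g{\left(P,Q \right)} = 2$
$g{\left(24,-12 \right)} \left(-46\right) = 2 \left(-46\right) = -92$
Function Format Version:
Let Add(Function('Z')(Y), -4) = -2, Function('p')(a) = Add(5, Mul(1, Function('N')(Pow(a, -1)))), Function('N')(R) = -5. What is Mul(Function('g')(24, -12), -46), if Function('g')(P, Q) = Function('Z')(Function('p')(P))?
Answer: -92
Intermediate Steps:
Function('p')(a) = 0 (Function('p')(a) = Add(5, Mul(1, -5)) = Add(5, -5) = 0)
Function('Z')(Y) = 2 (Function('Z')(Y) = Add(4, -2) = 2)
Function('g')(P, Q) = 2
Mul(Function('g')(24, -12), -46) = Mul(2, -46) = -92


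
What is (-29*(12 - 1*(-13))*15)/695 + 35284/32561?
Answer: -65915699/4525979 ≈ -14.564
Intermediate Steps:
(-29*(12 - 1*(-13))*15)/695 + 35284/32561 = (-29*(12 + 13)*15)*(1/695) + 35284*(1/32561) = (-29*25*15)*(1/695) + 35284/32561 = -725*15*(1/695) + 35284/32561 = -10875*1/695 + 35284/32561 = -2175/139 + 35284/32561 = -65915699/4525979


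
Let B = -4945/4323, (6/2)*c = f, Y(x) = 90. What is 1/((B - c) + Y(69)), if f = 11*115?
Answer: -1441/479580 ≈ -0.0030047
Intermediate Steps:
f = 1265
c = 1265/3 (c = (⅓)*1265 = 1265/3 ≈ 421.67)
B = -4945/4323 (B = -4945*1/4323 = -4945/4323 ≈ -1.1439)
1/((B - c) + Y(69)) = 1/((-4945/4323 - 1*1265/3) + 90) = 1/((-4945/4323 - 1265/3) + 90) = 1/(-609270/1441 + 90) = 1/(-479580/1441) = -1441/479580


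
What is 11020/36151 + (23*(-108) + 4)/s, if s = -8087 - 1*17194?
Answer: 368251100/913933431 ≈ 0.40293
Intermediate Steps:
s = -25281 (s = -8087 - 17194 = -25281)
11020/36151 + (23*(-108) + 4)/s = 11020/36151 + (23*(-108) + 4)/(-25281) = 11020*(1/36151) + (-2484 + 4)*(-1/25281) = 11020/36151 - 2480*(-1/25281) = 11020/36151 + 2480/25281 = 368251100/913933431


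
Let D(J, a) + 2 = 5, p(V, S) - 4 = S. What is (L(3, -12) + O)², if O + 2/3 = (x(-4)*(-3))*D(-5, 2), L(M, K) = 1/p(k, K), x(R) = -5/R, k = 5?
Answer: 83521/576 ≈ 145.00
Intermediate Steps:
p(V, S) = 4 + S
D(J, a) = 3 (D(J, a) = -2 + 5 = 3)
L(M, K) = 1/(4 + K)
O = -143/12 (O = -⅔ + (-5/(-4)*(-3))*3 = -⅔ + (-5*(-¼)*(-3))*3 = -⅔ + ((5/4)*(-3))*3 = -⅔ - 15/4*3 = -⅔ - 45/4 = -143/12 ≈ -11.917)
(L(3, -12) + O)² = (1/(4 - 12) - 143/12)² = (1/(-8) - 143/12)² = (-⅛ - 143/12)² = (-289/24)² = 83521/576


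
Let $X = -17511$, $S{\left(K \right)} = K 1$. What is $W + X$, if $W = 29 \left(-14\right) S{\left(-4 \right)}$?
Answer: $-15887$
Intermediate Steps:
$S{\left(K \right)} = K$
$W = 1624$ ($W = 29 \left(-14\right) \left(-4\right) = \left(-406\right) \left(-4\right) = 1624$)
$W + X = 1624 - 17511 = -15887$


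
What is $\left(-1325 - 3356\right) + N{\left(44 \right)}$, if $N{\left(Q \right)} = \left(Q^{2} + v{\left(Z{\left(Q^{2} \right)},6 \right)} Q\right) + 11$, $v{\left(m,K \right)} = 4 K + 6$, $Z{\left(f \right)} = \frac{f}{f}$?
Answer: $-1414$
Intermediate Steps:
$Z{\left(f \right)} = 1$
$v{\left(m,K \right)} = 6 + 4 K$
$N{\left(Q \right)} = 11 + Q^{2} + 30 Q$ ($N{\left(Q \right)} = \left(Q^{2} + \left(6 + 4 \cdot 6\right) Q\right) + 11 = \left(Q^{2} + \left(6 + 24\right) Q\right) + 11 = \left(Q^{2} + 30 Q\right) + 11 = 11 + Q^{2} + 30 Q$)
$\left(-1325 - 3356\right) + N{\left(44 \right)} = \left(-1325 - 3356\right) + \left(11 + 44^{2} + 30 \cdot 44\right) = -4681 + \left(11 + 1936 + 1320\right) = -4681 + 3267 = -1414$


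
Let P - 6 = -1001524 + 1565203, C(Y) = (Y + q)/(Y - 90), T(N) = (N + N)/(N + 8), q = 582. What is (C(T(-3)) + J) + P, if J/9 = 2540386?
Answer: 445115900/19 ≈ 2.3427e+7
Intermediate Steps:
T(N) = 2*N/(8 + N) (T(N) = (2*N)/(8 + N) = 2*N/(8 + N))
J = 22863474 (J = 9*2540386 = 22863474)
C(Y) = (582 + Y)/(-90 + Y) (C(Y) = (Y + 582)/(Y - 90) = (582 + Y)/(-90 + Y))
P = 563685 (P = 6 + (-1001524 + 1565203) = 6 + 563679 = 563685)
(C(T(-3)) + J) + P = ((582 + 2*(-3)/(8 - 3))/(-90 + 2*(-3)/(8 - 3)) + 22863474) + 563685 = ((582 + 2*(-3)/5)/(-90 + 2*(-3)/5) + 22863474) + 563685 = ((582 + 2*(-3)*(⅕))/(-90 + 2*(-3)*(⅕)) + 22863474) + 563685 = ((582 - 6/5)/(-90 - 6/5) + 22863474) + 563685 = ((2904/5)/(-456/5) + 22863474) + 563685 = (-5/456*2904/5 + 22863474) + 563685 = (-121/19 + 22863474) + 563685 = 434405885/19 + 563685 = 445115900/19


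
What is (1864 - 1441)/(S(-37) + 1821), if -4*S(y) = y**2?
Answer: 1692/5915 ≈ 0.28605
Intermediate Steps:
S(y) = -y**2/4
(1864 - 1441)/(S(-37) + 1821) = (1864 - 1441)/(-1/4*(-37)**2 + 1821) = 423/(-1/4*1369 + 1821) = 423/(-1369/4 + 1821) = 423/(5915/4) = 423*(4/5915) = 1692/5915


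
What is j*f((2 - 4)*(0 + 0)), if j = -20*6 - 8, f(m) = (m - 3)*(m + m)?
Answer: 0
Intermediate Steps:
f(m) = 2*m*(-3 + m) (f(m) = (-3 + m)*(2*m) = 2*m*(-3 + m))
j = -128 (j = -120 - 8 = -128)
j*f((2 - 4)*(0 + 0)) = -256*(2 - 4)*(0 + 0)*(-3 + (2 - 4)*(0 + 0)) = -256*(-2*0)*(-3 - 2*0) = -256*0*(-3 + 0) = -256*0*(-3) = -128*0 = 0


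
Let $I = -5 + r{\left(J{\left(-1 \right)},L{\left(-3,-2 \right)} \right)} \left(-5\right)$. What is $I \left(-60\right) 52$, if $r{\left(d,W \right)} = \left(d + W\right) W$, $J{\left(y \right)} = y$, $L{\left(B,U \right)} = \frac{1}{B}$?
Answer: $\frac{67600}{3} \approx 22533.0$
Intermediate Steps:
$r{\left(d,W \right)} = W \left(W + d\right)$ ($r{\left(d,W \right)} = \left(W + d\right) W = W \left(W + d\right)$)
$I = - \frac{65}{9}$ ($I = -5 + \frac{\frac{1}{-3} - 1}{-3} \left(-5\right) = -5 + - \frac{- \frac{1}{3} - 1}{3} \left(-5\right) = -5 + \left(- \frac{1}{3}\right) \left(- \frac{4}{3}\right) \left(-5\right) = -5 + \frac{4}{9} \left(-5\right) = -5 - \frac{20}{9} = - \frac{65}{9} \approx -7.2222$)
$I \left(-60\right) 52 = \left(- \frac{65}{9}\right) \left(-60\right) 52 = \frac{1300}{3} \cdot 52 = \frac{67600}{3}$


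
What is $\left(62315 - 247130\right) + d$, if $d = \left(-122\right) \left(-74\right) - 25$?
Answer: $-175812$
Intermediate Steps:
$d = 9003$ ($d = 9028 - 25 = 9003$)
$\left(62315 - 247130\right) + d = \left(62315 - 247130\right) + 9003 = -184815 + 9003 = -175812$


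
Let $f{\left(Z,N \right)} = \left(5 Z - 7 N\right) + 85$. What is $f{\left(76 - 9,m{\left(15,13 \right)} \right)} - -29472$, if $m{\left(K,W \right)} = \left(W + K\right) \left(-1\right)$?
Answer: $30088$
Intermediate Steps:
$m{\left(K,W \right)} = - K - W$ ($m{\left(K,W \right)} = \left(K + W\right) \left(-1\right) = - K - W$)
$f{\left(Z,N \right)} = 85 - 7 N + 5 Z$ ($f{\left(Z,N \right)} = \left(- 7 N + 5 Z\right) + 85 = 85 - 7 N + 5 Z$)
$f{\left(76 - 9,m{\left(15,13 \right)} \right)} - -29472 = \left(85 - 7 \left(\left(-1\right) 15 - 13\right) + 5 \left(76 - 9\right)\right) - -29472 = \left(85 - 7 \left(-15 - 13\right) + 5 \left(76 - 9\right)\right) + 29472 = \left(85 - -196 + 5 \cdot 67\right) + 29472 = \left(85 + 196 + 335\right) + 29472 = 616 + 29472 = 30088$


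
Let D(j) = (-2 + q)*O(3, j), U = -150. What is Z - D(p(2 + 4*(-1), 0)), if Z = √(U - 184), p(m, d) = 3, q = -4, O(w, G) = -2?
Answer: -12 + I*√334 ≈ -12.0 + 18.276*I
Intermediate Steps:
Z = I*√334 (Z = √(-150 - 184) = √(-334) = I*√334 ≈ 18.276*I)
D(j) = 12 (D(j) = (-2 - 4)*(-2) = -6*(-2) = 12)
Z - D(p(2 + 4*(-1), 0)) = I*√334 - 1*12 = I*√334 - 12 = -12 + I*√334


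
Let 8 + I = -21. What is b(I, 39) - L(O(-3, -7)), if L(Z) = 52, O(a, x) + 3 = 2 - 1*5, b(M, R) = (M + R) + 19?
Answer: -23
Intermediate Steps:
I = -29 (I = -8 - 21 = -29)
b(M, R) = 19 + M + R
O(a, x) = -6 (O(a, x) = -3 + (2 - 1*5) = -3 + (2 - 5) = -3 - 3 = -6)
b(I, 39) - L(O(-3, -7)) = (19 - 29 + 39) - 1*52 = 29 - 52 = -23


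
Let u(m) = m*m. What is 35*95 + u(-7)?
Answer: 3374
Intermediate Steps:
u(m) = m²
35*95 + u(-7) = 35*95 + (-7)² = 3325 + 49 = 3374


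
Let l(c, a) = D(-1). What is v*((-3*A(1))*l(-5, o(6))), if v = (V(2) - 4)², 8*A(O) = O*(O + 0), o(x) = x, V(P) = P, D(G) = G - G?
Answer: 0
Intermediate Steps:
D(G) = 0
l(c, a) = 0
A(O) = O²/8 (A(O) = (O*(O + 0))/8 = (O*O)/8 = O²/8)
v = 4 (v = (2 - 4)² = (-2)² = 4)
v*((-3*A(1))*l(-5, o(6))) = 4*(-3*1²/8*0) = 4*(-3/8*0) = 4*0 = 0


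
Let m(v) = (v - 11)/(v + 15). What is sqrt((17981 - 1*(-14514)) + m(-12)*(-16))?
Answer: 7*sqrt(5991)/3 ≈ 180.60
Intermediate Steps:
m(v) = (-11 + v)/(15 + v)
sqrt((17981 - 1*(-14514)) + m(-12)*(-16)) = sqrt((17981 - 1*(-14514)) + ((-11 - 12)/(15 - 12))*(-16)) = sqrt((17981 + 14514) + (-23/3)*(-16)) = sqrt(32495 + ((1/3)*(-23))*(-16)) = sqrt(32495 - 23/3*(-16)) = sqrt(32495 + 368/3) = sqrt(97853/3) = 7*sqrt(5991)/3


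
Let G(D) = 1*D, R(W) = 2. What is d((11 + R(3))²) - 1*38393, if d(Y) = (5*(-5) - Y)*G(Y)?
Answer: -71179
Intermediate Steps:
G(D) = D
d(Y) = Y*(-25 - Y) (d(Y) = (5*(-5) - Y)*Y = (-25 - Y)*Y = Y*(-25 - Y))
d((11 + R(3))²) - 1*38393 = -(11 + 2)²*(25 + (11 + 2)²) - 1*38393 = -1*13²*(25 + 13²) - 38393 = -1*169*(25 + 169) - 38393 = -1*169*194 - 38393 = -32786 - 38393 = -71179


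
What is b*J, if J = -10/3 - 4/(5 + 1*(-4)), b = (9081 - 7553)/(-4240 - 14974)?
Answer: 16808/28821 ≈ 0.58319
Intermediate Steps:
b = -764/9607 (b = 1528/(-19214) = 1528*(-1/19214) = -764/9607 ≈ -0.079525)
J = -22/3 (J = -10*⅓ - 4/(5 - 4) = -10/3 - 4/1 = -10/3 - 4*1 = -10/3 - 4 = -22/3 ≈ -7.3333)
b*J = -764/9607*(-22/3) = 16808/28821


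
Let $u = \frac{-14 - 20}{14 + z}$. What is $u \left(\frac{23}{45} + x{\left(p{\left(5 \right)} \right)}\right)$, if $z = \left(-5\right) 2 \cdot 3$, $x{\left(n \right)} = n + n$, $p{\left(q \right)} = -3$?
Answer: $- \frac{4199}{360} \approx -11.664$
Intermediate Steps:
$x{\left(n \right)} = 2 n$
$z = -30$ ($z = \left(-10\right) 3 = -30$)
$u = \frac{17}{8}$ ($u = \frac{-14 - 20}{14 - 30} = - \frac{34}{-16} = \left(-34\right) \left(- \frac{1}{16}\right) = \frac{17}{8} \approx 2.125$)
$u \left(\frac{23}{45} + x{\left(p{\left(5 \right)} \right)}\right) = \frac{17 \left(\frac{23}{45} + 2 \left(-3\right)\right)}{8} = \frac{17 \left(23 \cdot \frac{1}{45} - 6\right)}{8} = \frac{17 \left(\frac{23}{45} - 6\right)}{8} = \frac{17}{8} \left(- \frac{247}{45}\right) = - \frac{4199}{360}$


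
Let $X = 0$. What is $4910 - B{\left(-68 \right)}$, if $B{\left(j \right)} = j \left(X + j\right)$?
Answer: $286$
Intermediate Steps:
$B{\left(j \right)} = j^{2}$ ($B{\left(j \right)} = j \left(0 + j\right) = j j = j^{2}$)
$4910 - B{\left(-68 \right)} = 4910 - \left(-68\right)^{2} = 4910 - 4624 = 286$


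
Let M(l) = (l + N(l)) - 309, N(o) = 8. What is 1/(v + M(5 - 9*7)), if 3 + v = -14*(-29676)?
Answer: 1/415102 ≈ 2.4090e-6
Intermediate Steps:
M(l) = -301 + l (M(l) = (l + 8) - 309 = (8 + l) - 309 = -301 + l)
v = 415461 (v = -3 - 14*(-29676) = -3 + 415464 = 415461)
1/(v + M(5 - 9*7)) = 1/(415461 + (-301 + (5 - 9*7))) = 1/(415461 + (-301 + (5 - 63))) = 1/(415461 + (-301 - 58)) = 1/(415461 - 359) = 1/415102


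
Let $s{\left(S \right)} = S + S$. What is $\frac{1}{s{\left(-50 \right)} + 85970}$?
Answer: $\frac{1}{85870} \approx 1.1646 \cdot 10^{-5}$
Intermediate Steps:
$s{\left(S \right)} = 2 S$
$\frac{1}{s{\left(-50 \right)} + 85970} = \frac{1}{2 \left(-50\right) + 85970} = \frac{1}{-100 + 85970} = \frac{1}{85870}$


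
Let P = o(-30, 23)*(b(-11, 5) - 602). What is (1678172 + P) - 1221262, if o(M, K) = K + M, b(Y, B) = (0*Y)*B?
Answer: 461124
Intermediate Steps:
b(Y, B) = 0 (b(Y, B) = 0*B = 0)
P = 4214 (P = (23 - 30)*(0 - 602) = -7*(-602) = 4214)
(1678172 + P) - 1221262 = (1678172 + 4214) - 1221262 = 1682386 - 1221262 = 461124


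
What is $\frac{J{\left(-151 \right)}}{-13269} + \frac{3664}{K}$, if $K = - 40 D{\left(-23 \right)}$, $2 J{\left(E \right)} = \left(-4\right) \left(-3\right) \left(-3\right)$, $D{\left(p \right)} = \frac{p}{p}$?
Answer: $- \frac{2025704}{22115} \approx -91.599$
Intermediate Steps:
$D{\left(p \right)} = 1$
$J{\left(E \right)} = -18$ ($J{\left(E \right)} = \frac{\left(-4\right) \left(-3\right) \left(-3\right)}{2} = \frac{12 \left(-3\right)}{2} = \frac{1}{2} \left(-36\right) = -18$)
$K = -40$ ($K = \left(-40\right) 1 = -40$)
$\frac{J{\left(-151 \right)}}{-13269} + \frac{3664}{K} = - \frac{18}{-13269} + \frac{3664}{-40} = \left(-18\right) \left(- \frac{1}{13269}\right) + 3664 \left(- \frac{1}{40}\right) = \frac{6}{4423} - \frac{458}{5} = - \frac{2025704}{22115}$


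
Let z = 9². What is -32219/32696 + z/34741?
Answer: -1116671903/1135891736 ≈ -0.98308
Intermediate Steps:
z = 81
-32219/32696 + z/34741 = -32219/32696 + 81/34741 = -1116671903/1135891736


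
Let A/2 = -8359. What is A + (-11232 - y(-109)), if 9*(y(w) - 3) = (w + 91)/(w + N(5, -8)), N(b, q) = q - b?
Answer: -1705134/61 ≈ -27953.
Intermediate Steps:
A = -16718 (A = 2*(-8359) = -16718)
y(w) = 3 + (91 + w)/(9*(-13 + w)) (y(w) = 3 + ((w + 91)/(w + (-8 - 1*5)))/9 = 3 + ((91 + w)/(w + (-8 - 5)))/9 = 3 + ((91 + w)/(w - 13))/9 = 3 + ((91 + w)/(-13 + w))/9 = 3 + (91 + w)/(9*(-13 + w)))
A + (-11232 - y(-109)) = -16718 + (-11232 - 4*(-65 + 7*(-109))/(9*(-13 - 109))) = -16718 + (-11232 - 4*(-65 - 763)/(9*(-122))) = -16718 + (-11232 - 4*(-1)*(-828)/(9*122)) = -16718 + (-11232 - 1*184/61) = -16718 + (-11232 - 184/61) = -16718 - 685336/61 = -1705134/61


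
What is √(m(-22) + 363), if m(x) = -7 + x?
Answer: √334 ≈ 18.276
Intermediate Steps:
√(m(-22) + 363) = √((-7 - 22) + 363) = √(-29 + 363) = √334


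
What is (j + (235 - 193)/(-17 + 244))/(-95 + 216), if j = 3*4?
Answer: 2766/27467 ≈ 0.10070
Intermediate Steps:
j = 12
(j + (235 - 193)/(-17 + 244))/(-95 + 216) = (12 + (235 - 193)/(-17 + 244))/(-95 + 216) = (12 + 42/227)/121 = (12 + 42*(1/227))*(1/121) = (12 + 42/227)*(1/121) = (2766/227)*(1/121) = 2766/27467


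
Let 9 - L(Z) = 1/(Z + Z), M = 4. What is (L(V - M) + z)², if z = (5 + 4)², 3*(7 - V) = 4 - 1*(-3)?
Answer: 127449/16 ≈ 7965.6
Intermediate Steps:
V = 14/3 (V = 7 - (4 - 1*(-3))/3 = 7 - (4 + 3)/3 = 7 - ⅓*7 = 7 - 7/3 = 14/3 ≈ 4.6667)
z = 81 (z = 9² = 81)
L(Z) = 9 - 1/(2*Z) (L(Z) = 9 - 1/(Z + Z) = 9 - 1/(2*Z))
(L(V - M) + z)² = ((9 - 1/(2*(14/3 - 1*4))) + 81)² = ((9 - 1/(2*(14/3 - 4))) + 81)² = ((9 - 1/(2*⅔)) + 81)² = ((9 - ½*3/2) + 81)² = ((9 - ¾) + 81)² = (33/4 + 81)² = (357/4)² = 127449/16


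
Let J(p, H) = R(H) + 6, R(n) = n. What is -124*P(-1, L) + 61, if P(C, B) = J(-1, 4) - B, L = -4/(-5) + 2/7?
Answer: -36553/35 ≈ -1044.4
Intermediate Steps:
L = 38/35 (L = -4*(-⅕) + 2*(⅐) = ⅘ + 2/7 = 38/35 ≈ 1.0857)
J(p, H) = 6 + H (J(p, H) = H + 6 = 6 + H)
P(C, B) = 10 - B (P(C, B) = (6 + 4) - B = 10 - B)
-124*P(-1, L) + 61 = -124*(10 - 1*38/35) + 61 = -124*(10 - 38/35) + 61 = -124*312/35 + 61 = -38688/35 + 61 = -36553/35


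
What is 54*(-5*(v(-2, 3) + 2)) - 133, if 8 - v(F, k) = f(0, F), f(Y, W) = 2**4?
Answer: 1487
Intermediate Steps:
f(Y, W) = 16
v(F, k) = -8 (v(F, k) = 8 - 1*16 = 8 - 16 = -8)
54*(-5*(v(-2, 3) + 2)) - 133 = 54*(-5*(-8 + 2)) - 133 = 54*(-5*(-6)) - 133 = 54*30 - 133 = 1620 - 133 = 1487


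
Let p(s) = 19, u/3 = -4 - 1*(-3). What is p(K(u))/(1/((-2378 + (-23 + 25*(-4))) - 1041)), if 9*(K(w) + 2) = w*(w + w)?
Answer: -67298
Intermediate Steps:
u = -3 (u = 3*(-4 - 1*(-3)) = 3*(-4 + 3) = 3*(-1) = -3)
K(w) = -2 + 2*w²/9 (K(w) = -2 + (w*(w + w))/9 = -2 + (w*(2*w))/9 = -2 + (2*w²)/9 = -2 + 2*w²/9)
p(K(u))/(1/((-2378 + (-23 + 25*(-4))) - 1041)) = 19/(1/((-2378 + (-23 + 25*(-4))) - 1041)) = 19/(1/((-2378 + (-23 - 100)) - 1041)) = 19/(1/((-2378 - 123) - 1041)) = 19/(1/(-2501 - 1041)) = 19/(1/(-3542)) = 19/(-1/3542) = 19*(-3542) = -67298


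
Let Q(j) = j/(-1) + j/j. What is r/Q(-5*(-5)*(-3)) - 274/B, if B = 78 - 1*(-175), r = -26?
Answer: -13701/9614 ≈ -1.4251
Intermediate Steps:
B = 253 (B = 78 + 175 = 253)
Q(j) = 1 - j (Q(j) = j*(-1) + 1 = -j + 1 = 1 - j)
r/Q(-5*(-5)*(-3)) - 274/B = -26/(1 - (-5*(-5))*(-3)) - 274/253 = -26/(1 - 25*(-3)) - 274*1/253 = -26/(1 - 1*(-75)) - 274/253 = -26/(1 + 75) - 274/253 = -26/76 - 274/253 = -26*1/76 - 274/253 = -13/38 - 274/253 = -13701/9614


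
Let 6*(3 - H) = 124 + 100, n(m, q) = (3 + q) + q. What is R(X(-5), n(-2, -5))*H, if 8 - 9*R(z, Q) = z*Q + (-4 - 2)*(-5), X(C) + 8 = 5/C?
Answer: 8755/27 ≈ 324.26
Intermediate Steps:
n(m, q) = 3 + 2*q
X(C) = -8 + 5/C
H = -103/3 (H = 3 - (124 + 100)/6 = 3 - ⅙*224 = 3 - 112/3 = -103/3 ≈ -34.333)
R(z, Q) = -22/9 - Q*z/9 (R(z, Q) = 8/9 - (z*Q + (-4 - 2)*(-5))/9 = 8/9 - (Q*z - 6*(-5))/9 = 8/9 - (Q*z + 30)/9 = 8/9 - (30 + Q*z)/9 = 8/9 + (-10/3 - Q*z/9) = -22/9 - Q*z/9)
R(X(-5), n(-2, -5))*H = (-22/9 - (3 + 2*(-5))*(-8 + 5/(-5))/9)*(-103/3) = (-22/9 - (3 - 10)*(-8 + 5*(-⅕))/9)*(-103/3) = (-22/9 - ⅑*(-7)*(-8 - 1))*(-103/3) = (-22/9 - ⅑*(-7)*(-9))*(-103/3) = (-22/9 - 7)*(-103/3) = -85/9*(-103/3) = 8755/27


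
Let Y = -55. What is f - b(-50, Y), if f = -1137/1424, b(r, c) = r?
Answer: 70063/1424 ≈ 49.202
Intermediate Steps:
f = -1137/1424 (f = -1137*1/1424 = -1137/1424 ≈ -0.79846)
f - b(-50, Y) = -1137/1424 - 1*(-50) = -1137/1424 + 50 = 70063/1424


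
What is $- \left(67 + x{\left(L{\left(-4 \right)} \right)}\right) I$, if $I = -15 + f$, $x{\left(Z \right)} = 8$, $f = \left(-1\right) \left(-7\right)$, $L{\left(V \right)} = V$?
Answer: $600$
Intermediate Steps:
$f = 7$
$I = -8$ ($I = -15 + 7 = -8$)
$- \left(67 + x{\left(L{\left(-4 \right)} \right)}\right) I = - \left(67 + 8\right) \left(-8\right) = - 75 \left(-8\right) = \left(-1\right) \left(-600\right) = 600$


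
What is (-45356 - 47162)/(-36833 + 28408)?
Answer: 92518/8425 ≈ 10.981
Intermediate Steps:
(-45356 - 47162)/(-36833 + 28408) = -92518/(-8425) = -92518*(-1/8425) = 92518/8425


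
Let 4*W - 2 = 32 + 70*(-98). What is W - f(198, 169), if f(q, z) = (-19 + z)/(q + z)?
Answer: -1252871/734 ≈ -1706.9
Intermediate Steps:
f(q, z) = (-19 + z)/(q + z)
W = -3413/2 (W = 1/2 + (32 + 70*(-98))/4 = 1/2 + (32 - 6860)/4 = 1/2 + (1/4)*(-6828) = 1/2 - 1707 = -3413/2 ≈ -1706.5)
W - f(198, 169) = -3413/2 - (-19 + 169)/(198 + 169) = -3413/2 - 150/367 = -1252871/734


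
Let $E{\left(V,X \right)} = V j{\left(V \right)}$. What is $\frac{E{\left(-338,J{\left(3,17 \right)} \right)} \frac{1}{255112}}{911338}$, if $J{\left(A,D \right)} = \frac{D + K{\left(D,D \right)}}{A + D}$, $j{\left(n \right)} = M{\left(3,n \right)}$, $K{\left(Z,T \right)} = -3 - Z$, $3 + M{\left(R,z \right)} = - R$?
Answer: $\frac{39}{4471024228} \approx 8.7228 \cdot 10^{-9}$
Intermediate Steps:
$M{\left(R,z \right)} = -3 - R$
$j{\left(n \right)} = -6$ ($j{\left(n \right)} = -3 - 3 = -6$)
$J{\left(A,D \right)} = - \frac{3}{A + D}$ ($J{\left(A,D \right)} = \frac{D - \left(3 + D\right)}{A + D} = - \frac{3}{A + D}$)
$E{\left(V,X \right)} = - 6 V$ ($E{\left(V,X \right)} = V \left(-6\right) = - 6 V$)
$\frac{E{\left(-338,J{\left(3,17 \right)} \right)} \frac{1}{255112}}{911338} = \frac{\left(-6\right) \left(-338\right) \frac{1}{255112}}{911338} = 2028 \cdot \frac{1}{255112} \cdot \frac{1}{911338} = \frac{39}{4906} \cdot \frac{1}{911338} = \frac{39}{4471024228}$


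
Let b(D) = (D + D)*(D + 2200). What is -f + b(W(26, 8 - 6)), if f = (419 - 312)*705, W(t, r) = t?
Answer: 40317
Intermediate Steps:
b(D) = 2*D*(2200 + D) (b(D) = (2*D)*(2200 + D) = 2*D*(2200 + D))
f = 75435 (f = 107*705 = 75435)
-f + b(W(26, 8 - 6)) = -1*75435 + 2*26*(2200 + 26) = -75435 + 2*26*2226 = -75435 + 115752 = 40317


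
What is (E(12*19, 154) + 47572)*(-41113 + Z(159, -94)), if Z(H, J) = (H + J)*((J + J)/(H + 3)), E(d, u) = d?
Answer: -159473371400/81 ≈ -1.9688e+9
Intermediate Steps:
Z(H, J) = 2*J*(H + J)/(3 + H) (Z(H, J) = (H + J)*((2*J)/(3 + H)) = (H + J)*(2*J/(3 + H)) = 2*J*(H + J)/(3 + H))
(E(12*19, 154) + 47572)*(-41113 + Z(159, -94)) = (12*19 + 47572)*(-41113 + 2*(-94)*(159 - 94)/(3 + 159)) = (228 + 47572)*(-41113 + 2*(-94)*65/162) = 47800*(-41113 + 2*(-94)*(1/162)*65) = 47800*(-41113 - 6110/81) = 47800*(-3336263/81) = -159473371400/81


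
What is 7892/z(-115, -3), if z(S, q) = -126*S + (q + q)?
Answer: 1973/3621 ≈ 0.54488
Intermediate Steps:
z(S, q) = -126*S + 2*q
7892/z(-115, -3) = 7892/(-126*(-115) + 2*(-3)) = 7892/(14490 - 6) = 7892/14484 = 7892*(1/14484) = 1973/3621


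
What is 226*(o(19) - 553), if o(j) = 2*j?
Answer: -116390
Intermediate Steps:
226*(o(19) - 553) = 226*(2*19 - 553) = 226*(38 - 553) = 226*(-515) = -116390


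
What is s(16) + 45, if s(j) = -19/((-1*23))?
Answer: 1054/23 ≈ 45.826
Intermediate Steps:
s(j) = 19/23 (s(j) = -19/(-23) = -19*(-1/23) = 19/23)
s(16) + 45 = 19/23 + 45 = 1054/23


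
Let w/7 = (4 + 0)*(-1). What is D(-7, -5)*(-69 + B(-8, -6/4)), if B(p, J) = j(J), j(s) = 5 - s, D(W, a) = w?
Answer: 1750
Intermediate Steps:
w = -28 (w = 7*((4 + 0)*(-1)) = 7*(4*(-1)) = 7*(-4) = -28)
D(W, a) = -28
B(p, J) = 5 - J
D(-7, -5)*(-69 + B(-8, -6/4)) = -28*(-69 + (5 - (-6)/4)) = -28*(-69 + (5 - 1*(-3/2))) = -28*(-69 + (5 + 3/2)) = -28*(-69 + 13/2) = -28*(-125/2) = 1750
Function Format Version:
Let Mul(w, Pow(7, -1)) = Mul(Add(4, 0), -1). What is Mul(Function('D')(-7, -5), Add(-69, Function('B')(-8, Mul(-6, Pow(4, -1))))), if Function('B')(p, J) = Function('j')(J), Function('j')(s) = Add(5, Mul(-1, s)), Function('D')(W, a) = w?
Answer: 1750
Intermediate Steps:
w = -28 (w = Mul(7, Mul(Add(4, 0), -1)) = Mul(7, Mul(4, -1)) = Mul(7, -4) = -28)
Function('D')(W, a) = -28
Function('B')(p, J) = Add(5, Mul(-1, J))
Mul(Function('D')(-7, -5), Add(-69, Function('B')(-8, Mul(-6, Pow(4, -1))))) = Mul(-28, Add(-69, Add(5, Mul(-1, Mul(-6, Pow(4, -1)))))) = Mul(-28, Add(-69, Add(5, Mul(-1, Mul(-6, Rational(1, 4)))))) = Mul(-28, Add(-69, Add(5, Mul(-1, Rational(-3, 2))))) = Mul(-28, Add(-69, Add(5, Rational(3, 2)))) = Mul(-28, Add(-69, Rational(13, 2))) = Mul(-28, Rational(-125, 2)) = 1750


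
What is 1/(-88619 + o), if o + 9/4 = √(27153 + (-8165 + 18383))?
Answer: -1417940/125659017289 - 16*√37371/125659017289 ≈ -1.1309e-5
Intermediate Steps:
o = -9/4 + √37371 (o = -9/4 + √(27153 + (-8165 + 18383)) = -9/4 + √(27153 + 10218) = -9/4 + √37371 ≈ 191.07)
1/(-88619 + o) = 1/(-88619 + (-9/4 + √37371)) = 1/(-354485/4 + √37371)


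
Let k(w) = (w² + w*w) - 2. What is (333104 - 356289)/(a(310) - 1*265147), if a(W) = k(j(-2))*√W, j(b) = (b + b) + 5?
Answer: 23185/265147 ≈ 0.087442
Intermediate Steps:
j(b) = 5 + 2*b (j(b) = 2*b + 5 = 5 + 2*b)
k(w) = -2 + 2*w² (k(w) = (w² + w²) - 2 = 2*w² - 2 = -2 + 2*w²)
a(W) = 0 (a(W) = (-2 + 2*(5 + 2*(-2))²)*√W = (-2 + 2*(5 - 4)²)*√W = (-2 + 2*1²)*√W = (-2 + 2*1)*√W = (-2 + 2)*√W = 0*√W = 0)
(333104 - 356289)/(a(310) - 1*265147) = (333104 - 356289)/(0 - 1*265147) = -23185/(0 - 265147) = -23185/(-265147) = -23185*(-1/265147) = 23185/265147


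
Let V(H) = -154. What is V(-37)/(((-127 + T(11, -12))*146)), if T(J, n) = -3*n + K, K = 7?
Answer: 11/876 ≈ 0.012557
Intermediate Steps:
T(J, n) = 7 - 3*n (T(J, n) = -3*n + 7 = 7 - 3*n)
V(-37)/(((-127 + T(11, -12))*146)) = -154*1/(146*(-127 + (7 - 3*(-12)))) = -154*1/(146*(-127 + (7 + 36))) = -154*1/(146*(-127 + 43)) = -154/((-84*146)) = -154/(-12264) = -154*(-1/12264) = 11/876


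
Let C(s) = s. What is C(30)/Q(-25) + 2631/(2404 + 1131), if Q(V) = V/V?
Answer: 108681/3535 ≈ 30.744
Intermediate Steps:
Q(V) = 1
C(30)/Q(-25) + 2631/(2404 + 1131) = 30/1 + 2631/(2404 + 1131) = 30*1 + 2631/3535 = 30 + 2631*(1/3535) = 30 + 2631/3535 = 108681/3535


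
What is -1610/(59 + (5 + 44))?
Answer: -805/54 ≈ -14.907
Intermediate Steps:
-1610/(59 + (5 + 44)) = -1610/(59 + 49) = -1610/108 = (1/108)*(-1610) = -805/54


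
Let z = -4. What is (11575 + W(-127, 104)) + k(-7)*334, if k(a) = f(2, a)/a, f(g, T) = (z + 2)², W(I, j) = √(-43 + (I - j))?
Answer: 79689/7 + I*√274 ≈ 11384.0 + 16.553*I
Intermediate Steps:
W(I, j) = √(-43 + I - j)
f(g, T) = 4 (f(g, T) = (-4 + 2)² = (-2)² = 4)
k(a) = 4/a
(11575 + W(-127, 104)) + k(-7)*334 = (11575 + √(-43 - 127 - 1*104)) + (4/(-7))*334 = (11575 + √(-43 - 127 - 104)) + (4*(-⅐))*334 = (11575 + √(-274)) - 4/7*334 = (11575 + I*√274) - 1336/7 = 79689/7 + I*√274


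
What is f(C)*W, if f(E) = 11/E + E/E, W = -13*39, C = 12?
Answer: -3887/4 ≈ -971.75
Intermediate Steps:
W = -507
f(E) = 1 + 11/E (f(E) = 11/E + 1 = 1 + 11/E)
f(C)*W = ((11 + 12)/12)*(-507) = ((1/12)*23)*(-507) = (23/12)*(-507) = -3887/4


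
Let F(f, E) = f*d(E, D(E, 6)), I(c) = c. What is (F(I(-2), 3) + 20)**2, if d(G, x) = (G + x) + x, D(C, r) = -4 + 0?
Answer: 900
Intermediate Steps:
D(C, r) = -4
d(G, x) = G + 2*x
F(f, E) = f*(-8 + E) (F(f, E) = f*(E + 2*(-4)) = f*(E - 8) = f*(-8 + E))
(F(I(-2), 3) + 20)**2 = (-2*(-8 + 3) + 20)**2 = (-2*(-5) + 20)**2 = (10 + 20)**2 = 30**2 = 900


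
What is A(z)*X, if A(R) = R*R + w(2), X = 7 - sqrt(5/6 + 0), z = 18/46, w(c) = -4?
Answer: -14245/529 + 2035*sqrt(30)/3174 ≈ -23.416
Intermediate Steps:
z = 9/23 (z = 18*(1/46) = 9/23 ≈ 0.39130)
X = 7 - sqrt(30)/6 (X = 7 - sqrt(5*(1/6) + 0) = 7 - sqrt(5/6 + 0) = 7 - sqrt(5/6) = 7 - sqrt(30)/6 ≈ 6.0871)
A(R) = -4 + R**2 (A(R) = R*R - 4 = R**2 - 4 = -4 + R**2)
A(z)*X = (-4 + (9/23)**2)*(7 - sqrt(30)/6) = (-4 + 81/529)*(7 - sqrt(30)/6) = -2035*(7 - sqrt(30)/6)/529 = -14245/529 + 2035*sqrt(30)/3174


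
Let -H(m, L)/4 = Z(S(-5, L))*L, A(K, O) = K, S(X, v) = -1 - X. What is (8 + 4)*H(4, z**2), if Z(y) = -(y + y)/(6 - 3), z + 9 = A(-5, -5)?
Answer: 25088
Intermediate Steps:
z = -14 (z = -9 - 5 = -14)
Z(y) = -2*y/3
H(m, L) = 32*L/3 (H(m, L) = -4*(-2*(-1 - 1*(-5))/3)*L = -4*(-2*(-1 + 5)/3)*L = -4*(-2/3*4)*L = -(-32)*L/3 = 32*L/3)
(8 + 4)*H(4, z**2) = (8 + 4)*((32/3)*(-14)**2) = 12*((32/3)*196) = 12*(6272/3) = 25088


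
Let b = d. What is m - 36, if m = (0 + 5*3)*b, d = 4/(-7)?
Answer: -312/7 ≈ -44.571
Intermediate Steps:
d = -4/7 (d = 4*(-⅐) = -4/7 ≈ -0.57143)
b = -4/7 ≈ -0.57143
m = -60/7 (m = (0 + 5*3)*(-4/7) = (0 + 15)*(-4/7) = 15*(-4/7) = -60/7 ≈ -8.5714)
m - 36 = -60/7 - 36 = -312/7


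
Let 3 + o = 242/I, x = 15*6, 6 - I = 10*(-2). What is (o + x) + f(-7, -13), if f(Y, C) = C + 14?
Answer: 1265/13 ≈ 97.308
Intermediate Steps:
I = 26 (I = 6 - 10*(-2) = 6 - 1*(-20) = 6 + 20 = 26)
f(Y, C) = 14 + C
x = 90
o = 82/13 (o = -3 + 242/26 = -3 + 242*(1/26) = -3 + 121/13 = 82/13 ≈ 6.3077)
(o + x) + f(-7, -13) = (82/13 + 90) + (14 - 13) = 1252/13 + 1 = 1265/13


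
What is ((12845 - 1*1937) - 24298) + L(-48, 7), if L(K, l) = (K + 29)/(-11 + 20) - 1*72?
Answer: -121177/9 ≈ -13464.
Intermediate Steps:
L(K, l) = -619/9 + K/9 (L(K, l) = (29 + K)/9 - 72 = (29 + K)*(⅑) - 72 = (29/9 + K/9) - 72 = -619/9 + K/9)
((12845 - 1*1937) - 24298) + L(-48, 7) = ((12845 - 1*1937) - 24298) + (-619/9 + (⅑)*(-48)) = ((12845 - 1937) - 24298) + (-619/9 - 16/3) = (10908 - 24298) - 667/9 = -13390 - 667/9 = -121177/9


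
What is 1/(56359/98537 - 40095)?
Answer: -98537/3950784656 ≈ -2.4941e-5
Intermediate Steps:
1/(56359/98537 - 40095) = 1/(-3950784656/98537) = -98537/3950784656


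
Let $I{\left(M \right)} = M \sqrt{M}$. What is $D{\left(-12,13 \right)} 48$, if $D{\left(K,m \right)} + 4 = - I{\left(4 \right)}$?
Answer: $-576$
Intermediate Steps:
$I{\left(M \right)} = M^{\frac{3}{2}}$
$D{\left(K,m \right)} = -12$ ($D{\left(K,m \right)} = -4 - 4^{\frac{3}{2}} = -4 - 8 = -12$)
$D{\left(-12,13 \right)} 48 = \left(-12\right) 48 = -576$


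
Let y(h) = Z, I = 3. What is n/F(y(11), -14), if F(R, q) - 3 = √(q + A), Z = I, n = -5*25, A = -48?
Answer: -375/71 + 125*I*√62/71 ≈ -5.2817 + 13.863*I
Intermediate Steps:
n = -125
Z = 3
y(h) = 3
F(R, q) = 3 + √(-48 + q) (F(R, q) = 3 + √(q - 48) = 3 + √(-48 + q))
n/F(y(11), -14) = -125/(3 + √(-48 - 14)) = -125/(3 + √(-62)) = -125/(3 + I*√62)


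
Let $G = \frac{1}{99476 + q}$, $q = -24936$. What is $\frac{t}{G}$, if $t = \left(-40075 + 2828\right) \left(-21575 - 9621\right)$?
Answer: $86612305490480$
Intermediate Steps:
$t = 1161957412$ ($t = \left(-37247\right) \left(-31196\right) = 1161957412$)
$G = \frac{1}{74540}$ ($G = \frac{1}{99476 - 24936} = \frac{1}{74540} \approx 1.3416 \cdot 10^{-5}$)
$\frac{t}{G} = 1161957412 \frac{1}{\frac{1}{74540}} = 1161957412 \cdot 74540 = 86612305490480$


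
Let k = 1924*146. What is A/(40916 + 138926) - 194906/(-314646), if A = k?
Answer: 2373800093/1088203191 ≈ 2.1814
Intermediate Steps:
k = 280904
A = 280904
A/(40916 + 138926) - 194906/(-314646) = 280904/(40916 + 138926) - 194906/(-314646) = 280904/179842 - 194906*(-1/314646) = 280904*(1/179842) + 97453/157323 = 10804/6917 + 97453/157323 = 2373800093/1088203191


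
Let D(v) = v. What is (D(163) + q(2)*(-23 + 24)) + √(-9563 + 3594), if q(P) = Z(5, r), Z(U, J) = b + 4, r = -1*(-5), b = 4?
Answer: 171 + I*√5969 ≈ 171.0 + 77.259*I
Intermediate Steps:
r = 5
Z(U, J) = 8 (Z(U, J) = 4 + 4 = 8)
q(P) = 8
(D(163) + q(2)*(-23 + 24)) + √(-9563 + 3594) = (163 + 8*(-23 + 24)) + √(-9563 + 3594) = (163 + 8*1) + √(-5969) = (163 + 8) + I*√5969 = 171 + I*√5969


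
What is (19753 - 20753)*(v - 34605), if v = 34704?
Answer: -99000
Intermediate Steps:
(19753 - 20753)*(v - 34605) = (19753 - 20753)*(34704 - 34605) = -1000*99 = -99000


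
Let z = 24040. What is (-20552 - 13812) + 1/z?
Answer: -826110559/24040 ≈ -34364.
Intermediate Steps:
(-20552 - 13812) + 1/z = (-20552 - 13812) + 1/24040 = -34364 + 1/24040 = -826110559/24040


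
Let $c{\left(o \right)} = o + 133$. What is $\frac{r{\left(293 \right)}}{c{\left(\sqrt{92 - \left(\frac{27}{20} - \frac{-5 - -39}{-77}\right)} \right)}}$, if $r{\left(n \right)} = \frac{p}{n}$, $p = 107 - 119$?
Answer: $- \frac{2457840}{7940926727} + \frac{24 \sqrt{53484585}}{7940926727} \approx -0.00028741$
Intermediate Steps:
$p = -12$ ($p = 107 - 119 = -12$)
$r{\left(n \right)} = - \frac{12}{n}$
$c{\left(o \right)} = 133 + o$
$\frac{r{\left(293 \right)}}{c{\left(\sqrt{92 - \left(\frac{27}{20} - \frac{-5 - -39}{-77}\right)} \right)}} = \frac{\left(-12\right) \frac{1}{293}}{133 + \sqrt{92 - \left(\frac{27}{20} - \frac{-5 - -39}{-77}\right)}} = \frac{\left(-12\right) \frac{1}{293}}{133 + \sqrt{92 - \left(\frac{27}{20} - \left(-5 + 39\right) \left(- \frac{1}{77}\right)\right)}} = - \frac{12}{293 \left(133 + \sqrt{92 + \left(- \frac{27}{20} + 34 \left(- \frac{1}{77}\right)\right)}\right)} = - \frac{12}{293 \left(133 + \sqrt{92 - \frac{2759}{1540}}\right)} = - \frac{12}{293 \left(133 + \sqrt{\frac{138921}{1540}}\right)} = - \frac{12}{293 \left(133 + \frac{\sqrt{53484585}}{770}\right)}$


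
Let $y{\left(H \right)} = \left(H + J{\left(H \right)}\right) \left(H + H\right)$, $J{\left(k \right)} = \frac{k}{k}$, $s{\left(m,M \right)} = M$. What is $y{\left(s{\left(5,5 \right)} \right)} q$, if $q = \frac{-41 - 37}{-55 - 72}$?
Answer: $\frac{4680}{127} \approx 36.85$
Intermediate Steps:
$J{\left(k \right)} = 1$
$q = \frac{78}{127}$ ($q = - \frac{78}{-127} = \left(-78\right) \left(- \frac{1}{127}\right) = \frac{78}{127} \approx 0.61417$)
$y{\left(H \right)} = 2 H \left(1 + H\right)$ ($y{\left(H \right)} = \left(H + 1\right) \left(H + H\right) = \left(1 + H\right) 2 H = 2 H \left(1 + H\right)$)
$y{\left(s{\left(5,5 \right)} \right)} q = 2 \cdot 5 \left(1 + 5\right) \frac{78}{127} = 2 \cdot 5 \cdot 6 \cdot \frac{78}{127} = 60 \cdot \frac{78}{127} = \frac{4680}{127}$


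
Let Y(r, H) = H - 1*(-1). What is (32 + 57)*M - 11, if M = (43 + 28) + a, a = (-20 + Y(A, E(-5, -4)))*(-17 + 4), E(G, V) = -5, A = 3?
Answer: 34076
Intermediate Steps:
Y(r, H) = 1 + H (Y(r, H) = H + 1 = 1 + H)
a = 312 (a = (-20 + (1 - 5))*(-17 + 4) = (-20 - 4)*(-13) = -24*(-13) = 312)
M = 383 (M = (43 + 28) + 312 = 71 + 312 = 383)
(32 + 57)*M - 11 = (32 + 57)*383 - 11 = 89*383 - 11 = 34087 - 11 = 34076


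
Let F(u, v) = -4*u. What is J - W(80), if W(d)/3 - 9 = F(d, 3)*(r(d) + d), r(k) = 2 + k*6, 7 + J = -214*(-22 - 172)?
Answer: 581002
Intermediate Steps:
J = 41509 (J = -7 - 214*(-22 - 172) = -7 - 214*(-194) = -7 + 41516 = 41509)
r(k) = 2 + 6*k
W(d) = 27 - 12*d*(2 + 7*d) (W(d) = 27 + 3*((-4*d)*((2 + 6*d) + d)) = 27 + 3*((-4*d)*(2 + 7*d)) = 27 + 3*(-4*d*(2 + 7*d)) = 27 - 12*d*(2 + 7*d))
J - W(80) = 41509 - (27 - 84*80² - 24*80) = 41509 - (27 - 84*6400 - 1920) = 41509 - (27 - 537600 - 1920) = 41509 - 1*(-539493) = 41509 + 539493 = 581002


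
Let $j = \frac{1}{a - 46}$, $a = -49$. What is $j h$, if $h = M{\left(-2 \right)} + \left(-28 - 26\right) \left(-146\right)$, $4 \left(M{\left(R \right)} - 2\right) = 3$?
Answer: $- \frac{31547}{380} \approx -83.018$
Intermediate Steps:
$M{\left(R \right)} = \frac{11}{4}$ ($M{\left(R \right)} = 2 + \frac{1}{4} \cdot 3 = 2 + \frac{3}{4} = \frac{11}{4}$)
$j = - \frac{1}{95}$ ($j = \frac{1}{-49 - 46} = \frac{1}{-95} = - \frac{1}{95} \approx -0.010526$)
$h = \frac{31547}{4}$ ($h = \frac{11}{4} + \left(-28 - 26\right) \left(-146\right) = \frac{11}{4} - -7884 = \frac{11}{4} + 7884 = \frac{31547}{4} \approx 7886.8$)
$j h = \left(- \frac{1}{95}\right) \frac{31547}{4} = - \frac{31547}{380}$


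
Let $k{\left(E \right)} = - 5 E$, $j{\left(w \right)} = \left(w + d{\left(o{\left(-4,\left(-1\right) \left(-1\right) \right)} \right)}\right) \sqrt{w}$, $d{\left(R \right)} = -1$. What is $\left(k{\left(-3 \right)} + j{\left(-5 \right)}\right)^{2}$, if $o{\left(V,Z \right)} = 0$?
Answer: $45 - 180 i \sqrt{5} \approx 45.0 - 402.49 i$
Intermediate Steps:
$j{\left(w \right)} = \sqrt{w} \left(-1 + w\right)$ ($j{\left(w \right)} = \left(w - 1\right) \sqrt{w} = \left(-1 + w\right) \sqrt{w} = \sqrt{w} \left(-1 + w\right)$)
$\left(k{\left(-3 \right)} + j{\left(-5 \right)}\right)^{2} = \left(\left(-5\right) \left(-3\right) + \sqrt{-5} \left(-1 - 5\right)\right)^{2} = \left(15 + i \sqrt{5} \left(-6\right)\right)^{2} = \left(15 - 6 i \sqrt{5}\right)^{2}$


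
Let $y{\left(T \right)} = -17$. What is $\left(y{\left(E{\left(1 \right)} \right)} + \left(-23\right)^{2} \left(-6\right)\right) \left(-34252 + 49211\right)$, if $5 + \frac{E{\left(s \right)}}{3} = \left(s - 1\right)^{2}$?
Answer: $-47734169$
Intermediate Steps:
$E{\left(s \right)} = -15 + 3 \left(-1 + s\right)^{2}$ ($E{\left(s \right)} = -15 + 3 \left(s - 1\right)^{2} = -15 + 3 \left(-1 + s\right)^{2}$)
$\left(y{\left(E{\left(1 \right)} \right)} + \left(-23\right)^{2} \left(-6\right)\right) \left(-34252 + 49211\right) = \left(-17 + \left(-23\right)^{2} \left(-6\right)\right) \left(-34252 + 49211\right) = \left(-17 + 529 \left(-6\right)\right) 14959 = \left(-17 - 3174\right) 14959 = \left(-3191\right) 14959 = -47734169$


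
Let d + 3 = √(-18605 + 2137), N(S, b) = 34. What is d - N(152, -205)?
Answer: -37 + 2*I*√4117 ≈ -37.0 + 128.33*I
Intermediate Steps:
d = -3 + 2*I*√4117 (d = -3 + √(-18605 + 2137) = -3 + √(-16468) = -3 + 2*I*√4117 ≈ -3.0 + 128.33*I)
d - N(152, -205) = (-3 + 2*I*√4117) - 1*34 = (-3 + 2*I*√4117) - 34 = -37 + 2*I*√4117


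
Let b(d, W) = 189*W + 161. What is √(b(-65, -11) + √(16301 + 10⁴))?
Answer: √(-1918 + √26301) ≈ 41.903*I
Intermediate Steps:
b(d, W) = 161 + 189*W
√(b(-65, -11) + √(16301 + 10⁴)) = √((161 + 189*(-11)) + √(16301 + 10⁴)) = √((161 - 2079) + √(16301 + 10000)) = √(-1918 + √26301)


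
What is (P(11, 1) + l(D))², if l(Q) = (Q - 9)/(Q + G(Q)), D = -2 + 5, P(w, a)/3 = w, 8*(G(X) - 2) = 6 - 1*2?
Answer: 123201/121 ≈ 1018.2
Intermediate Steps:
G(X) = 5/2 (G(X) = 2 + (6 - 1*2)/8 = 2 + (6 - 2)/8 = 2 + (⅛)*4 = 2 + ½ = 5/2)
P(w, a) = 3*w
D = 3
l(Q) = (-9 + Q)/(5/2 + Q) (l(Q) = (Q - 9)/(Q + 5/2) = (-9 + Q)/(5/2 + Q))
(P(11, 1) + l(D))² = (3*11 + 2*(-9 + 3)/(5 + 2*3))² = (33 + 2*(-6)/(5 + 6))² = (33 + 2*(-6)/11)² = (33 + 2*(1/11)*(-6))² = (33 - 12/11)² = (351/11)² = 123201/121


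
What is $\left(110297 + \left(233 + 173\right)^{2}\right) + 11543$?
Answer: $286676$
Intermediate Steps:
$\left(110297 + \left(233 + 173\right)^{2}\right) + 11543 = \left(110297 + 406^{2}\right) + 11543 = \left(110297 + 164836\right) + 11543 = 275133 + 11543 = 286676$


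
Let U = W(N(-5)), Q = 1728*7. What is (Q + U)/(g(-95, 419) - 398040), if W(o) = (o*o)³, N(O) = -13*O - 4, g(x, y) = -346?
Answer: -51520386457/398386 ≈ -1.2932e+5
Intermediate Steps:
Q = 12096
N(O) = -4 - 13*O
W(o) = o⁶ (W(o) = (o²)³ = o⁶)
U = 51520374361 (U = (-4 - 13*(-5))⁶ = (-4 + 65)⁶ = 61⁶ = 51520374361)
(Q + U)/(g(-95, 419) - 398040) = (12096 + 51520374361)/(-346 - 398040) = 51520386457/(-398386) = 51520386457*(-1/398386) = -51520386457/398386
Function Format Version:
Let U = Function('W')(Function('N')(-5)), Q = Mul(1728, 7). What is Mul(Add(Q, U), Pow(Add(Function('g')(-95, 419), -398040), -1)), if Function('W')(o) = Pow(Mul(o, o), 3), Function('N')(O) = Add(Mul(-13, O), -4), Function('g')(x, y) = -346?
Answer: Rational(-51520386457, 398386) ≈ -1.2932e+5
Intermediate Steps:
Q = 12096
Function('N')(O) = Add(-4, Mul(-13, O))
Function('W')(o) = Pow(o, 6) (Function('W')(o) = Pow(Pow(o, 2), 3) = Pow(o, 6))
U = 51520374361 (U = Pow(Add(-4, Mul(-13, -5)), 6) = Pow(Add(-4, 65), 6) = Pow(61, 6) = 51520374361)
Mul(Add(Q, U), Pow(Add(Function('g')(-95, 419), -398040), -1)) = Mul(Add(12096, 51520374361), Pow(Add(-346, -398040), -1)) = Mul(51520386457, Pow(-398386, -1)) = Mul(51520386457, Rational(-1, 398386)) = Rational(-51520386457, 398386)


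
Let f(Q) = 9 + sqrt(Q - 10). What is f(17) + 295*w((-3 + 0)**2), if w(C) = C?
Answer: 2664 + sqrt(7) ≈ 2666.6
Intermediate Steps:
f(Q) = 9 + sqrt(-10 + Q)
f(17) + 295*w((-3 + 0)**2) = (9 + sqrt(-10 + 17)) + 295*(-3 + 0)**2 = (9 + sqrt(7)) + 295*(-3)**2 = (9 + sqrt(7)) + 295*9 = (9 + sqrt(7)) + 2655 = 2664 + sqrt(7)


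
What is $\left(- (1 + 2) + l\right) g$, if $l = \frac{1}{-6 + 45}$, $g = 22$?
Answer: $- \frac{2552}{39} \approx -65.436$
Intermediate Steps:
$l = \frac{1}{39} \approx 0.025641$
$\left(- (1 + 2) + l\right) g = \left(- (1 + 2) + \frac{1}{39}\right) 22 = \left(\left(-1\right) 3 + \frac{1}{39}\right) 22 = \left(-3 + \frac{1}{39}\right) 22 = \left(- \frac{116}{39}\right) 22 = - \frac{2552}{39}$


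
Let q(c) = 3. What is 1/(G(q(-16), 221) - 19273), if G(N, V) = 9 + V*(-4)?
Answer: -1/20148 ≈ -4.9633e-5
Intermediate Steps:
G(N, V) = 9 - 4*V
1/(G(q(-16), 221) - 19273) = 1/((9 - 4*221) - 19273) = 1/((9 - 884) - 19273) = 1/(-875 - 19273) = 1/(-20148) = -1/20148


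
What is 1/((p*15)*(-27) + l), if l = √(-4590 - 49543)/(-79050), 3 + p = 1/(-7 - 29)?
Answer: 30650866762500/37585625367732157 + 316200*I*√54133/37585625367732157 ≈ 0.00081549 + 1.9574e-9*I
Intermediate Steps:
p = -109/36 (p = -3 + 1/(-7 - 29) = -3 + 1/(-36) = -3 - 1/36 = -109/36 ≈ -3.0278)
l = -I*√54133/79050 (l = √(-54133)*(-1/79050) = (I*√54133)*(-1/79050) = -I*√54133/79050 ≈ -0.0029433*I)
1/((p*15)*(-27) + l) = 1/(-109/36*15*(-27) - I*√54133/79050) = 1/(-545/12*(-27) - I*√54133/79050) = 1/(4905/4 - I*√54133/79050)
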